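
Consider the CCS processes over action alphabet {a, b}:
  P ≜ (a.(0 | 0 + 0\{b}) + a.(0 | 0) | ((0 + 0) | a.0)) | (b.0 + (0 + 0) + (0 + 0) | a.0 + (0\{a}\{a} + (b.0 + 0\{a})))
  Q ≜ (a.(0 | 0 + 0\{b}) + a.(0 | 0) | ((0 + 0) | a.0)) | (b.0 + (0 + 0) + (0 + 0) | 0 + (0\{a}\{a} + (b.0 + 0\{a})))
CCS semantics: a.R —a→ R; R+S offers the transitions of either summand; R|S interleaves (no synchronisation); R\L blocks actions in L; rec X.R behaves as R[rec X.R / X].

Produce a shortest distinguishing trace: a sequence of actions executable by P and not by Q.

P's transition system — 15 states:
  m0 = (a.(0 | 0 + 0\{b}) + a.(0 | 0) | ((0 + 0) | a.0)) | (b.0 + (0 + 0) + (0 + 0) | a.0 + (0\{a}\{a} + (b.0 + 0\{a}))) | --a--▸ m1, --a--▸ m2, --a--▸ m3, --a--▸ m4, --b--▸ m5
  m1 = (0 | 0 + 0\{b}) | (b.0 + (0 + 0) + (0 + 0) | a.0 + (0\{a}\{a} + (b.0 + 0\{a}))) | --a--▸ m6, --b--▸ m7
  m2 = (a.(0 | 0 + 0\{b}) + a.(0 | 0) | ((0 + 0) | a.0)) | ((0 + 0) | 0) | --a--▸ m6, --a--▸ m8, --a--▸ m9
  m3 = 0 | 0 | ((0 + 0) | a.0) | (b.0 + (0 + 0) + (0 + 0) | a.0 + (0\{a}\{a} + (b.0 + 0\{a}))) | --a--▸ m10, --a--▸ m8, --b--▸ m11
  m4 = a.(0 | 0) | ((0 + 0) | 0) | (b.0 + (0 + 0) + (0 + 0) | a.0 + (0\{a}\{a} + (b.0 + 0\{a}))) | --a--▸ m10, --a--▸ m9, --b--▸ m12
  m5 = (a.(0 | 0 + 0\{b}) + a.(0 | 0) | ((0 + 0) | a.0)) | 0 | --a--▸ m11, --a--▸ m12, --a--▸ m7
  m6 = (0 | 0 + 0\{b}) | ((0 + 0) | 0) | ·
  m7 = (0 | 0 + 0\{b}) | 0 | ·
  m8 = 0 | 0 | ((0 + 0) | a.0) | ((0 + 0) | 0) | --a--▸ m13
  m9 = a.(0 | 0) | ((0 + 0) | 0) | ((0 + 0) | 0) | --a--▸ m13
  m10 = 0 | 0 | ((0 + 0) | 0) | (b.0 + (0 + 0) + (0 + 0) | a.0 + (0\{a}\{a} + (b.0 + 0\{a}))) | --a--▸ m13, --b--▸ m14
  m11 = 0 | 0 | ((0 + 0) | a.0) | 0 | --a--▸ m14
  m12 = a.(0 | 0) | ((0 + 0) | 0) | 0 | --a--▸ m14
  m13 = 0 | 0 | ((0 + 0) | 0) | ((0 + 0) | 0) | ·
  m14 = 0 | 0 | ((0 + 0) | 0) | 0 | ·
Q's transition system — 10 states:
  n0 = (a.(0 | 0 + 0\{b}) + a.(0 | 0) | ((0 + 0) | a.0)) | (b.0 + (0 + 0) + (0 + 0) | 0 + (0\{a}\{a} + (b.0 + 0\{a}))) | --a--▸ n1, --a--▸ n2, --a--▸ n3, --b--▸ n4
  n1 = (0 | 0 + 0\{b}) | (b.0 + (0 + 0) + (0 + 0) | 0 + (0\{a}\{a} + (b.0 + 0\{a}))) | --b--▸ n5
  n2 = 0 | 0 | ((0 + 0) | a.0) | (b.0 + (0 + 0) + (0 + 0) | 0 + (0\{a}\{a} + (b.0 + 0\{a}))) | --a--▸ n6, --b--▸ n7
  n3 = a.(0 | 0) | ((0 + 0) | 0) | (b.0 + (0 + 0) + (0 + 0) | 0 + (0\{a}\{a} + (b.0 + 0\{a}))) | --a--▸ n6, --b--▸ n8
  n4 = (a.(0 | 0 + 0\{b}) + a.(0 | 0) | ((0 + 0) | a.0)) | 0 | --a--▸ n5, --a--▸ n7, --a--▸ n8
  n5 = (0 | 0 + 0\{b}) | 0 | ·
  n6 = 0 | 0 | ((0 + 0) | 0) | (b.0 + (0 + 0) + (0 + 0) | 0 + (0\{a}\{a} + (b.0 + 0\{a}))) | --b--▸ n9
  n7 = 0 | 0 | ((0 + 0) | a.0) | 0 | --a--▸ n9
  n8 = a.(0 | 0) | ((0 + 0) | 0) | 0 | --a--▸ n9
  n9 = 0 | 0 | ((0 + 0) | 0) | 0 | ·
Run σ = ⟨aaa⟩ on P: start {m0}
  [1] a ⇒ {m1, m2, m3, m4}
  [2] a ⇒ {m10, m6, m8, m9}
  [3] a ⇒ {m13}
  ✓ P
Run σ = ⟨aaa⟩ on Q: start {n0}
  [1] a ⇒ {n1, n2, n3}
  [2] a ⇒ {n6}
  [3] a ⇒ no successor for Q

aaa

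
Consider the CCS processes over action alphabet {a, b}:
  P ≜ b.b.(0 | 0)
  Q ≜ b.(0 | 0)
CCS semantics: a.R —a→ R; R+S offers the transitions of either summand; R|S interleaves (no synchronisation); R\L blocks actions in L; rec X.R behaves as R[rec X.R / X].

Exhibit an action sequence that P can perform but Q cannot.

P's transition system — 3 states:
  p0 = b.b.(0 | 0) → --b--▸ p1
  p1 = b.(0 | 0) → --b--▸ p2
  p2 = 0 | 0 → deadlocked
Q's transition system — 2 states:
  q0 = b.(0 | 0) → --b--▸ q1
  q1 = 0 | 0 → deadlocked
Trace ⟨bb⟩ through P, begin at {p0}:
  step 1 (b): {p1}
  step 2 (b): {p2}
  P completes σ.
Trace ⟨bb⟩ through Q, begin at {q0}:
  step 1 (b): {q1}
  step 2 (b): no successor for Q

bb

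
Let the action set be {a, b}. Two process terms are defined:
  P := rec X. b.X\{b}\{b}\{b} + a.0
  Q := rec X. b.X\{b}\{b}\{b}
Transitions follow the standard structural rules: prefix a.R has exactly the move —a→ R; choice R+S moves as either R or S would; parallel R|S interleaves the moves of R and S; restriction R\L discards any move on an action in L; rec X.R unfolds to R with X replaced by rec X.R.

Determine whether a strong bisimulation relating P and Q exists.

Reachable graph of P (4 states):
  p0 = rec X. b.X\{b}\{b}\{b} + a.0 ⊢ ··a··> p1, ··b··> p2
  p1 = 0 ⊢ stopped
  p2 = (rec X. b.X\{b}\{b}\{b} + a.0)\{b}\{b}\{b} ⊢ ··a··> p3
  p3 = 0\{b}\{b}\{b} ⊢ stopped
Reachable graph of Q (2 states):
  q0 = rec X. b.X\{b}\{b}\{b} ⊢ ··b··> q1
  q1 = (rec X. b.X\{b}\{b}\{b})\{b}\{b}\{b} ⊢ stopped
Partition-refinement fixed point:
  B0 = {p0}
  B1 = {p1, p3, q1}
  B2 = {p2}
  B3 = {q0}
p0 ∈ B0, q0 ∈ B3 → different blocks

NO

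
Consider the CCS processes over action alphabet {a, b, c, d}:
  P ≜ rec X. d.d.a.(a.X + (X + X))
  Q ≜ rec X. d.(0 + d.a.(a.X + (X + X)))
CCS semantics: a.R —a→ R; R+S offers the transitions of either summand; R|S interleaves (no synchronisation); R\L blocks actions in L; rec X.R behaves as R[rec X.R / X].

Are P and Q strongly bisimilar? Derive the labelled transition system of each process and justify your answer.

Reachable graph of P (4 states):
  u0 = rec X. d.d.a.(a.X + (X + X)) :: ··d··> u1
  u1 = d.a.(a.(rec X. d.d.a.(a.X + (X + X))) + ((rec X. d.d.a.(a.X + (X + X))) + (rec X. d.d.a.(a.X + (X + X))))) :: ··d··> u2
  u2 = a.(a.(rec X. d.d.a.(a.X + (X + X))) + ((rec X. d.d.a.(a.X + (X + X))) + (rec X. d.d.a.(a.X + (X + X))))) :: ··a··> u3
  u3 = a.(rec X. d.d.a.(a.X + (X + X))) + ((rec X. d.d.a.(a.X + (X + X))) + (rec X. d.d.a.(a.X + (X + X)))) :: ··a··> u0, ··d··> u1
Reachable graph of Q (4 states):
  v0 = rec X. d.(0 + d.a.(a.X + (X + X))) :: ··d··> v1
  v1 = 0 + d.a.(a.(rec X. d.(0 + d.a.(a.X + (X + X)))) + ((rec X. d.(0 + d.a.(a.X + (X + X)))) + (rec X. d.(0 + d.a.(a.X + (X + X)))))) :: ··d··> v2
  v2 = a.(a.(rec X. d.(0 + d.a.(a.X + (X + X)))) + ((rec X. d.(0 + d.a.(a.X + (X + X)))) + (rec X. d.(0 + d.a.(a.X + (X + X)))))) :: ··a··> v3
  v3 = a.(rec X. d.(0 + d.a.(a.X + (X + X)))) + ((rec X. d.(0 + d.a.(a.X + (X + X)))) + (rec X. d.(0 + d.a.(a.X + (X + X))))) :: ··a··> v0, ··d··> v1
Bisimilarity quotient blocks:
  B0 = {u0, v0}
  B1 = {u1, v1}
  B2 = {u2, v2}
  B3 = {u3, v3}
u0 ∈ B0, v0 ∈ B0 → same block

bisimilar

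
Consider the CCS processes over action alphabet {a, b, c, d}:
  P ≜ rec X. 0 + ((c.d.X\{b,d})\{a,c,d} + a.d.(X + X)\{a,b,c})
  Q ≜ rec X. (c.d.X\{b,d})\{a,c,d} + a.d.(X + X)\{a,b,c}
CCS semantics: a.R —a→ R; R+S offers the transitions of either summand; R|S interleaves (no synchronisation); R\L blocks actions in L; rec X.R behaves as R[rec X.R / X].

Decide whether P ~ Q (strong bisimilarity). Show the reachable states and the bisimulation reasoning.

LTS(P): 3 reachable states
  u0 = rec X. 0 + ((c.d.X\{b,d})\{a,c,d} + a.d.(X + X)\{a,b,c}) → -a-> u1
  u1 = d.((rec X. 0 + ((c.d.X\{b,d})\{a,c,d} + a.d.(X + X)\{a,b,c})) + (rec X. 0 + ((c.d.X\{b,d})\{a,c,d} + a.d.(X + X)\{a,b,c})))\{a,b,c} → -d-> u2
  u2 = ((rec X. 0 + ((c.d.X\{b,d})\{a,c,d} + a.d.(X + X)\{a,b,c})) + (rec X. 0 + ((c.d.X\{b,d})\{a,c,d} + a.d.(X + X)\{a,b,c})))\{a,b,c} → ·
LTS(Q): 3 reachable states
  v0 = rec X. (c.d.X\{b,d})\{a,c,d} + a.d.(X + X)\{a,b,c} → -a-> v1
  v1 = d.((rec X. (c.d.X\{b,d})\{a,c,d} + a.d.(X + X)\{a,b,c}) + (rec X. (c.d.X\{b,d})\{a,c,d} + a.d.(X + X)\{a,b,c}))\{a,b,c} → -d-> v2
  v2 = ((rec X. (c.d.X\{b,d})\{a,c,d} + a.d.(X + X)\{a,b,c}) + (rec X. (c.d.X\{b,d})\{a,c,d} + a.d.(X + X)\{a,b,c}))\{a,b,c} → ·
Coarsest stable partition (strong bisimilarity classes):
  B0 = {u0, v0}
  B1 = {u1, v1}
  B2 = {u2, v2}
u0 ∈ B0, v0 ∈ B0 → same block

YES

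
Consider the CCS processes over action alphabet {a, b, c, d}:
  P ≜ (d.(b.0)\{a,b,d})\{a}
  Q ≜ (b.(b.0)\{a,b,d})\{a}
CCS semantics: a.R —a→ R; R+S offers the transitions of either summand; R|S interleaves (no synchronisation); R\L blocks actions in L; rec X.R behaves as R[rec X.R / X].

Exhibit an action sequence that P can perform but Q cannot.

P's transition system — 2 states:
  p0 = (d.(b.0)\{a,b,d})\{a} → ··d··> p1
  p1 = (b.0)\{a,b,d}\{a} → (no moves)
Q's transition system — 2 states:
  q0 = (b.(b.0)\{a,b,d})\{a} → ··b··> q1
  q1 = (b.0)\{a,b,d}\{a} → (no moves)
Trace ⟨d⟩ through P, begin at {p0}:
  after d @ step 1: {p1}
  ✓ P
Trace ⟨d⟩ through Q, begin at {q0}:
  after d @ step 1: ∅ (Q stuck)

d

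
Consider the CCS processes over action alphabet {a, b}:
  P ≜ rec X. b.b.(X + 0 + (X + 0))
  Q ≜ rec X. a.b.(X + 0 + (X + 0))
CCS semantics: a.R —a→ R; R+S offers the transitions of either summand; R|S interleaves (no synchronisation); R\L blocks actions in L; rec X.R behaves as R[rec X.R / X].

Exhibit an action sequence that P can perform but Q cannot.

b

Reachable graph of P (3 states):
  p0 = rec X. b.b.(X + 0 + (X + 0)) has moves ··b··> p1
  p1 = b.((rec X. b.b.(X + 0 + (X + 0))) + 0 + ((rec X. b.b.(X + 0 + (X + 0))) + 0)) has moves ··b··> p2
  p2 = (rec X. b.b.(X + 0 + (X + 0))) + 0 + ((rec X. b.b.(X + 0 + (X + 0))) + 0) has moves ··b··> p1
Reachable graph of Q (3 states):
  q0 = rec X. a.b.(X + 0 + (X + 0)) has moves ··a··> q1
  q1 = b.((rec X. a.b.(X + 0 + (X + 0))) + 0 + ((rec X. a.b.(X + 0 + (X + 0))) + 0)) has moves ··b··> q2
  q2 = (rec X. a.b.(X + 0 + (X + 0))) + 0 + ((rec X. a.b.(X + 0 + (X + 0))) + 0) has moves ··a··> q1
Run σ = ⟨b⟩ on P: start {p0}
  [1] b ⇒ {p1}
  — P admits the full trace.
Run σ = ⟨b⟩ on Q: start {q0}
  [1] b ⇒ no successor for Q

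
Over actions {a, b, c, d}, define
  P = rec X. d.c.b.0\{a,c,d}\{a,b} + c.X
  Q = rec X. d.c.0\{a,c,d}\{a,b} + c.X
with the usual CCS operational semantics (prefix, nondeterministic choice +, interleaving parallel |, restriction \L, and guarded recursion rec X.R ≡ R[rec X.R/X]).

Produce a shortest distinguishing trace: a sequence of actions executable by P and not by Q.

LTS(P): 4 reachable states
  p0 = rec X. d.c.b.0\{a,c,d}\{a,b} + c.X has moves --c--▸ p0, --d--▸ p1
  p1 = c.b.0\{a,c,d}\{a,b} has moves --c--▸ p2
  p2 = b.0\{a,c,d}\{a,b} has moves --b--▸ p3
  p3 = 0\{a,c,d}\{a,b} has moves (no moves)
LTS(Q): 3 reachable states
  q0 = rec X. d.c.0\{a,c,d}\{a,b} + c.X has moves --c--▸ q0, --d--▸ q1
  q1 = c.0\{a,c,d}\{a,b} has moves --c--▸ q2
  q2 = 0\{a,c,d}\{a,b} has moves (no moves)
Trace ⟨dcb⟩ through P, begin at {p0}:
  step 1 (d): {p1}
  step 2 (c): {p2}
  step 3 (b): {p3}
  P completes σ.
Trace ⟨dcb⟩ through Q, begin at {q0}:
  step 1 (d): {q1}
  step 2 (c): {q2}
  step 3 (b): no successor for Q

dcb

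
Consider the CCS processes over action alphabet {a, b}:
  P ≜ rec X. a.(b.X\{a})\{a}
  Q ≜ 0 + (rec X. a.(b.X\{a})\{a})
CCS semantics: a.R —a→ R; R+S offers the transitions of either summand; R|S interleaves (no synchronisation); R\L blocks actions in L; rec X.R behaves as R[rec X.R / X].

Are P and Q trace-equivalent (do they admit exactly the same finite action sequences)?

LTS(P): 3 reachable states
  u0 = rec X. a.(b.X\{a})\{a} has moves —a→ u1
  u1 = (b.(rec X. a.(b.X\{a})\{a})\{a})\{a} has moves —b→ u2
  u2 = (rec X. a.(b.X\{a})\{a})\{a}\{a} has moves stopped
LTS(Q): 3 reachable states
  v0 = 0 + (rec X. a.(b.X\{a})\{a}) has moves —a→ v1
  v1 = (b.(rec X. a.(b.X\{a})\{a})\{a})\{a} has moves —b→ v2
  v2 = (rec X. a.(b.X\{a})\{a})\{a}\{a} has moves stopped
Partition-refinement fixed point:
  B0 = {u0, v0}
  B1 = {u1, v1}
  B2 = {u2, v2}
u0 ∈ B0, v0 ∈ B0 → same block
Bisimilar ⇒ trace-equivalent.

YES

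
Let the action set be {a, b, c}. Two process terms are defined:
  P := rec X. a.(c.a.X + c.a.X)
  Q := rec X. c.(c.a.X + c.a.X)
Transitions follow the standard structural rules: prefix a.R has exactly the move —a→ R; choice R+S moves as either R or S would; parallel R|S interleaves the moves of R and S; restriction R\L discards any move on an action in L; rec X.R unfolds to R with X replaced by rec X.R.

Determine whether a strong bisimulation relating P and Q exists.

NO

Reachable graph of P (3 states):
  u0 = rec X. a.(c.a.X + c.a.X) ⊢ -a-> u1
  u1 = c.a.(rec X. a.(c.a.X + c.a.X)) + c.a.(rec X. a.(c.a.X + c.a.X)) ⊢ -c-> u2
  u2 = a.(rec X. a.(c.a.X + c.a.X)) ⊢ -a-> u0
Reachable graph of Q (3 states):
  v0 = rec X. c.(c.a.X + c.a.X) ⊢ -c-> v1
  v1 = c.a.(rec X. c.(c.a.X + c.a.X)) + c.a.(rec X. c.(c.a.X + c.a.X)) ⊢ -c-> v2
  v2 = a.(rec X. c.(c.a.X + c.a.X)) ⊢ -a-> v0
Bisimilarity quotient blocks:
  B0 = {u0}
  B1 = {u1}
  B2 = {u2}
  B3 = {v0}
  B4 = {v1}
  B5 = {v2}
u0 ∈ B0, v0 ∈ B3 → different blocks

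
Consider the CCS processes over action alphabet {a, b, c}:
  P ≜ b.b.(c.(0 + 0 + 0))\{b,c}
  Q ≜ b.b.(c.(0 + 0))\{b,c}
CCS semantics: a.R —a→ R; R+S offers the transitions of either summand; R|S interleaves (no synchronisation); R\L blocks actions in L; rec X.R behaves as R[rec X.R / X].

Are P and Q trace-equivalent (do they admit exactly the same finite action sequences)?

P's transition system — 3 states:
  u0 = b.b.(c.(0 + 0 + 0))\{b,c} :: =b=> u1
  u1 = b.(c.(0 + 0 + 0))\{b,c} :: =b=> u2
  u2 = (c.(0 + 0 + 0))\{b,c} :: ∅
Q's transition system — 3 states:
  v0 = b.b.(c.(0 + 0))\{b,c} :: =b=> v1
  v1 = b.(c.(0 + 0))\{b,c} :: =b=> v2
  v2 = (c.(0 + 0))\{b,c} :: ∅
Coarsest stable partition (strong bisimilarity classes):
  B0 = {u0, v0}
  B1 = {u1, v1}
  B2 = {u2, v2}
u0 ∈ B0, v0 ∈ B0 → same block
Bisimilar ⇒ trace-equivalent.

trace-equivalent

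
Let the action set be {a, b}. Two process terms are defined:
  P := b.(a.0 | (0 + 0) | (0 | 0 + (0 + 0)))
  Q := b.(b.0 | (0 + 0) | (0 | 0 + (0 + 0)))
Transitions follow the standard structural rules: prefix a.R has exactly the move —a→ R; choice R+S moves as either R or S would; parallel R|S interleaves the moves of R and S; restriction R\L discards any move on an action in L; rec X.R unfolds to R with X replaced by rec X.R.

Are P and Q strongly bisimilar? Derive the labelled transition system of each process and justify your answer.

not bisimilar

Reachable graph of P (3 states):
  m0 = b.(a.0 | (0 + 0) | (0 | 0 + (0 + 0))) :: -b-> m1
  m1 = a.0 | (0 + 0) | (0 | 0 + (0 + 0)) :: -a-> m2
  m2 = 0 | (0 + 0) | (0 | 0 + (0 + 0)) :: (no moves)
Reachable graph of Q (3 states):
  n0 = b.(b.0 | (0 + 0) | (0 | 0 + (0 + 0))) :: -b-> n1
  n1 = b.0 | (0 + 0) | (0 | 0 + (0 + 0)) :: -b-> n2
  n2 = 0 | (0 + 0) | (0 | 0 + (0 + 0)) :: (no moves)
Coarsest stable partition (strong bisimilarity classes):
  B0 = {m0}
  B1 = {m1}
  B2 = {m2, n2}
  B3 = {n0}
  B4 = {n1}
m0 ∈ B0, n0 ∈ B3 → different blocks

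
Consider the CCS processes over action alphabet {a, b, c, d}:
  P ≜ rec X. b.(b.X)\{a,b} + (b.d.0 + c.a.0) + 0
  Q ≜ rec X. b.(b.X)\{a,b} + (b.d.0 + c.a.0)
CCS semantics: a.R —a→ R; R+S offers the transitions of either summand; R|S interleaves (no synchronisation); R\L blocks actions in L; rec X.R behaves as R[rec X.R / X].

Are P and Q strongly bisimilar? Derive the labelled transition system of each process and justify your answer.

P's transition system — 5 states:
  s0 = rec X. b.(b.X)\{a,b} + (b.d.0 + c.a.0) + 0 → ··b··> s1, ··b··> s2, ··c··> s3
  s1 = (b.(rec X. b.(b.X)\{a,b} + (b.d.0 + c.a.0) + 0))\{a,b} → (no moves)
  s2 = d.0 → ··d··> s4
  s3 = a.0 → ··a··> s4
  s4 = 0 → (no moves)
Q's transition system — 5 states:
  t0 = rec X. b.(b.X)\{a,b} + (b.d.0 + c.a.0) → ··b··> t1, ··b··> t2, ··c··> t3
  t1 = (b.(rec X. b.(b.X)\{a,b} + (b.d.0 + c.a.0)))\{a,b} → (no moves)
  t2 = d.0 → ··d··> t4
  t3 = a.0 → ··a··> t4
  t4 = 0 → (no moves)
Partition-refinement fixed point:
  B0 = {s0, t0}
  B1 = {s3, t3}
  B2 = {s1, s4, t1, t4}
  B3 = {s2, t2}
s0 ∈ B0, t0 ∈ B0 → same block

bisimilar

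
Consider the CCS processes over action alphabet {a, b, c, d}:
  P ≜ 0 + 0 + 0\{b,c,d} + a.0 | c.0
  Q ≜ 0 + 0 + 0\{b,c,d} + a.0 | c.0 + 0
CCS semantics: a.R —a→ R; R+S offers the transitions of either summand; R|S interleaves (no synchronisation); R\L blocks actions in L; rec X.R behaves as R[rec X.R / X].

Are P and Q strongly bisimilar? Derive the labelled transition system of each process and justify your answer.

bisimilar

P's transition system — 4 states:
  p0 = 0 + 0 + 0\{b,c,d} + a.0 | c.0 :: —a→ p1, —c→ p2
  p1 = 0 | c.0 :: —c→ p3
  p2 = a.0 | 0 :: —a→ p3
  p3 = 0 | 0 :: ·
Q's transition system — 4 states:
  q0 = 0 + 0 + 0\{b,c,d} + a.0 | c.0 + 0 :: —a→ q1, —c→ q2
  q1 = 0 | c.0 :: —c→ q3
  q2 = a.0 | 0 :: —a→ q3
  q3 = 0 | 0 :: ·
Partition-refinement fixed point:
  B0 = {p0, q0}
  B1 = {p2, q2}
  B2 = {p3, q3}
  B3 = {p1, q1}
p0 ∈ B0, q0 ∈ B0 → same block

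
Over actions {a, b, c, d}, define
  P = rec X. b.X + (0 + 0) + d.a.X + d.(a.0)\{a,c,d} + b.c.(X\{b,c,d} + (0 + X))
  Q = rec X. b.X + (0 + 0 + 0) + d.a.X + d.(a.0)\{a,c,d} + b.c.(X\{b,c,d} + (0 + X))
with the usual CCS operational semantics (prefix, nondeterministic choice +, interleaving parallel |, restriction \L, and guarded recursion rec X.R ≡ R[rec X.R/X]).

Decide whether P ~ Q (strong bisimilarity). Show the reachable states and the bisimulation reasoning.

LTS(P): 5 reachable states
  u0 = rec X. b.X + (0 + 0) + d.a.X + d.(a.0)\{a,c,d} + b.c.(X\{b,c,d} + (0 + X)) has moves --b--▸ u0, --b--▸ u1, --d--▸ u2, --d--▸ u3
  u1 = c.((rec X. b.X + (0 + 0) + d.a.X + d.(a.0)\{a,c,d} + b.c.(X\{b,c,d} + (0 + X)))\{b,c,d} + (0 + (rec X. b.X + (0 + 0) + d.a.X + d.(a.0)\{a,c,d} + b.c.(X\{b,c,d} + (0 + X))))) has moves --c--▸ u4
  u2 = (a.0)\{a,c,d} has moves ·
  u3 = a.(rec X. b.X + (0 + 0) + d.a.X + d.(a.0)\{a,c,d} + b.c.(X\{b,c,d} + (0 + X))) has moves --a--▸ u0
  u4 = (rec X. b.X + (0 + 0) + d.a.X + d.(a.0)\{a,c,d} + b.c.(X\{b,c,d} + (0 + X)))\{b,c,d} + (0 + (rec X. b.X + (0 + 0) + d.a.X + d.(a.0)\{a,c,d} + b.c.(X\{b,c,d} + (0 + X)))) has moves --b--▸ u0, --b--▸ u1, --d--▸ u2, --d--▸ u3
LTS(Q): 5 reachable states
  v0 = rec X. b.X + (0 + 0 + 0) + d.a.X + d.(a.0)\{a,c,d} + b.c.(X\{b,c,d} + (0 + X)) has moves --b--▸ v0, --b--▸ v1, --d--▸ v2, --d--▸ v3
  v1 = c.((rec X. b.X + (0 + 0 + 0) + d.a.X + d.(a.0)\{a,c,d} + b.c.(X\{b,c,d} + (0 + X)))\{b,c,d} + (0 + (rec X. b.X + (0 + 0 + 0) + d.a.X + d.(a.0)\{a,c,d} + b.c.(X\{b,c,d} + (0 + X))))) has moves --c--▸ v4
  v2 = (a.0)\{a,c,d} has moves ·
  v3 = a.(rec X. b.X + (0 + 0 + 0) + d.a.X + d.(a.0)\{a,c,d} + b.c.(X\{b,c,d} + (0 + X))) has moves --a--▸ v0
  v4 = (rec X. b.X + (0 + 0 + 0) + d.a.X + d.(a.0)\{a,c,d} + b.c.(X\{b,c,d} + (0 + X)))\{b,c,d} + (0 + (rec X. b.X + (0 + 0 + 0) + d.a.X + d.(a.0)\{a,c,d} + b.c.(X\{b,c,d} + (0 + X)))) has moves --b--▸ v0, --b--▸ v1, --d--▸ v2, --d--▸ v3
Bisimilarity quotient blocks:
  B0 = {u0, u4, v0, v4}
  B1 = {u3, v3}
  B2 = {u2, v2}
  B3 = {u1, v1}
u0 ∈ B0, v0 ∈ B0 → same block

YES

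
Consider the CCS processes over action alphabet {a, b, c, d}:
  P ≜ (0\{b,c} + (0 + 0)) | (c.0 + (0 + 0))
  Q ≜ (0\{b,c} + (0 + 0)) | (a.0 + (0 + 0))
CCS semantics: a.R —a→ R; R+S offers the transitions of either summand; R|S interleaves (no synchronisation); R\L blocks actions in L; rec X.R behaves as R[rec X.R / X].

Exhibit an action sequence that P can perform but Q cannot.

P's transition system — 2 states:
  m0 = (0\{b,c} + (0 + 0)) | (c.0 + (0 + 0)) | =c=> m1
  m1 = (0\{b,c} + (0 + 0)) | 0 | (no moves)
Q's transition system — 2 states:
  n0 = (0\{b,c} + (0 + 0)) | (a.0 + (0 + 0)) | =a=> n1
  n1 = (0\{b,c} + (0 + 0)) | 0 | (no moves)
Trace ⟨c⟩ through P, begin at {m0}:
  step 1 (c): {m1}
  ✓ P
Trace ⟨c⟩ through Q, begin at {n0}:
  step 1 (c): no successor for Q

c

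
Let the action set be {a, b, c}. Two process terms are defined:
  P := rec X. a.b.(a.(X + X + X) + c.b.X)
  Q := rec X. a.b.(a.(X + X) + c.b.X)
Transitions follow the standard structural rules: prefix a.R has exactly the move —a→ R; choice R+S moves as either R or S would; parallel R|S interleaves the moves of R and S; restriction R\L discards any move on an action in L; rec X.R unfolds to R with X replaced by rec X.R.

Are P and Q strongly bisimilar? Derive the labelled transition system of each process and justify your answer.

Reachable graph of P (5 states):
  m0 = rec X. a.b.(a.(X + X + X) + c.b.X) | —a→ m1
  m1 = b.(a.((rec X. a.b.(a.(X + X + X) + c.b.X)) + (rec X. a.b.(a.(X + X + X) + c.b.X)) + (rec X. a.b.(a.(X + X + X) + c.b.X))) + c.b.(rec X. a.b.(a.(X + X + X) + c.b.X))) | —b→ m2
  m2 = a.((rec X. a.b.(a.(X + X + X) + c.b.X)) + (rec X. a.b.(a.(X + X + X) + c.b.X)) + (rec X. a.b.(a.(X + X + X) + c.b.X))) + c.b.(rec X. a.b.(a.(X + X + X) + c.b.X)) | —a→ m3, —c→ m4
  m3 = (rec X. a.b.(a.(X + X + X) + c.b.X)) + (rec X. a.b.(a.(X + X + X) + c.b.X)) + (rec X. a.b.(a.(X + X + X) + c.b.X)) | —a→ m1
  m4 = b.(rec X. a.b.(a.(X + X + X) + c.b.X)) | —b→ m0
Reachable graph of Q (5 states):
  n0 = rec X. a.b.(a.(X + X) + c.b.X) | —a→ n1
  n1 = b.(a.((rec X. a.b.(a.(X + X) + c.b.X)) + (rec X. a.b.(a.(X + X) + c.b.X))) + c.b.(rec X. a.b.(a.(X + X) + c.b.X))) | —b→ n2
  n2 = a.((rec X. a.b.(a.(X + X) + c.b.X)) + (rec X. a.b.(a.(X + X) + c.b.X))) + c.b.(rec X. a.b.(a.(X + X) + c.b.X)) | —a→ n3, —c→ n4
  n3 = (rec X. a.b.(a.(X + X) + c.b.X)) + (rec X. a.b.(a.(X + X) + c.b.X)) | —a→ n1
  n4 = b.(rec X. a.b.(a.(X + X) + c.b.X)) | —b→ n0
Bisimilarity quotient blocks:
  B0 = {m0, m3, n0, n3}
  B1 = {m1, n1}
  B2 = {m2, n2}
  B3 = {m4, n4}
m0 ∈ B0, n0 ∈ B0 → same block

P ~ Q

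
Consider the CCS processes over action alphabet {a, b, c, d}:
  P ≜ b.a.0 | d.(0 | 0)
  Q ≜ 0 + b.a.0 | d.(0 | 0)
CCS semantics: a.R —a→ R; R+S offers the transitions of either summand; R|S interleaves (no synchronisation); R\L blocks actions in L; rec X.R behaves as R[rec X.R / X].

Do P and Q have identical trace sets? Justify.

P's transition system — 6 states:
  s0 = b.a.0 | d.(0 | 0) has moves -b-> s1, -d-> s2
  s1 = a.0 | d.(0 | 0) has moves -a-> s3, -d-> s4
  s2 = b.a.0 | (0 | 0) has moves -b-> s4
  s3 = 0 | d.(0 | 0) has moves -d-> s5
  s4 = a.0 | (0 | 0) has moves -a-> s5
  s5 = 0 | (0 | 0) has moves stopped
Q's transition system — 6 states:
  t0 = 0 + b.a.0 | d.(0 | 0) has moves -b-> t1, -d-> t2
  t1 = a.0 | d.(0 | 0) has moves -a-> t3, -d-> t4
  t2 = b.a.0 | (0 | 0) has moves -b-> t4
  t3 = 0 | d.(0 | 0) has moves -d-> t5
  t4 = a.0 | (0 | 0) has moves -a-> t5
  t5 = 0 | (0 | 0) has moves stopped
Partition-refinement fixed point:
  B0 = {s0, t0}
  B1 = {s2, t2}
  B2 = {s4, t4}
  B3 = {s5, t5}
  B4 = {s1, t1}
  B5 = {s3, t3}
s0 ∈ B0, t0 ∈ B0 → same block
Bisimilar ⇒ trace-equivalent.

YES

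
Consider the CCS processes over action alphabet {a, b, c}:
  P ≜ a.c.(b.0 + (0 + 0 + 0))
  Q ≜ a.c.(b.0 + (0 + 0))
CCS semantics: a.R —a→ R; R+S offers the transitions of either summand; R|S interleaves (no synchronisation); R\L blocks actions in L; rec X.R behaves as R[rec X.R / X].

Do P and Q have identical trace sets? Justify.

trace-equivalent

Reachable graph of P (4 states):
  u0 = a.c.(b.0 + (0 + 0 + 0)) ⊢ --a--▸ u1
  u1 = c.(b.0 + (0 + 0 + 0)) ⊢ --c--▸ u2
  u2 = b.0 + (0 + 0 + 0) ⊢ --b--▸ u3
  u3 = 0 ⊢ (no moves)
Reachable graph of Q (4 states):
  v0 = a.c.(b.0 + (0 + 0)) ⊢ --a--▸ v1
  v1 = c.(b.0 + (0 + 0)) ⊢ --c--▸ v2
  v2 = b.0 + (0 + 0) ⊢ --b--▸ v3
  v3 = 0 ⊢ (no moves)
Bisimilarity quotient blocks:
  B0 = {u0, v0}
  B1 = {u1, v1}
  B2 = {u2, v2}
  B3 = {u3, v3}
u0 ∈ B0, v0 ∈ B0 → same block
Bisimilar ⇒ trace-equivalent.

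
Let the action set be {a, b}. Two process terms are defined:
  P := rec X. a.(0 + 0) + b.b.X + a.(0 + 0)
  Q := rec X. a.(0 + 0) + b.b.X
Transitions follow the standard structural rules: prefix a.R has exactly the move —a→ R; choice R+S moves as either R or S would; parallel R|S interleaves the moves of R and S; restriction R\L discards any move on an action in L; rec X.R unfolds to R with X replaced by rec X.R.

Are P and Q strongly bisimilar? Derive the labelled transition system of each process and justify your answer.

bisimilar

Reachable graph of P (3 states):
  s0 = rec X. a.(0 + 0) + b.b.X + a.(0 + 0) has moves —a→ s1, —b→ s2
  s1 = 0 + 0 has moves (no moves)
  s2 = b.(rec X. a.(0 + 0) + b.b.X + a.(0 + 0)) has moves —b→ s0
Reachable graph of Q (3 states):
  t0 = rec X. a.(0 + 0) + b.b.X has moves —a→ t1, —b→ t2
  t1 = 0 + 0 has moves (no moves)
  t2 = b.(rec X. a.(0 + 0) + b.b.X) has moves —b→ t0
Coarsest stable partition (strong bisimilarity classes):
  B0 = {s0, t0}
  B1 = {s1, t1}
  B2 = {s2, t2}
s0 ∈ B0, t0 ∈ B0 → same block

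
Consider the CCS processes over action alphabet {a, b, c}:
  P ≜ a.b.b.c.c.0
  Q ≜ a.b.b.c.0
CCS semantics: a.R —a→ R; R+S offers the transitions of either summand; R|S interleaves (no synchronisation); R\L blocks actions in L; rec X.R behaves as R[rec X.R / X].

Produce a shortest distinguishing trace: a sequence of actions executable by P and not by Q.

abbcc

P's transition system — 6 states:
  p0 = a.b.b.c.c.0 :: ··a··> p1
  p1 = b.b.c.c.0 :: ··b··> p2
  p2 = b.c.c.0 :: ··b··> p3
  p3 = c.c.0 :: ··c··> p4
  p4 = c.0 :: ··c··> p5
  p5 = 0 :: ∅
Q's transition system — 5 states:
  q0 = a.b.b.c.0 :: ··a··> q1
  q1 = b.b.c.0 :: ··b··> q2
  q2 = b.c.0 :: ··b··> q3
  q3 = c.0 :: ··c··> q4
  q4 = 0 :: ∅
Executing abbcc from P (initial set {p0}):
  after a @ step 1: {p1}
  after b @ step 2: {p2}
  after b @ step 3: {p3}
  after c @ step 4: {p4}
  after c @ step 5: {p5}
  P completes σ.
Executing abbcc from Q (initial set {q0}):
  after a @ step 1: {q1}
  after b @ step 2: {q2}
  after b @ step 3: {q3}
  after c @ step 4: {q4}
  after c @ step 5: ∅  — Q cannot continue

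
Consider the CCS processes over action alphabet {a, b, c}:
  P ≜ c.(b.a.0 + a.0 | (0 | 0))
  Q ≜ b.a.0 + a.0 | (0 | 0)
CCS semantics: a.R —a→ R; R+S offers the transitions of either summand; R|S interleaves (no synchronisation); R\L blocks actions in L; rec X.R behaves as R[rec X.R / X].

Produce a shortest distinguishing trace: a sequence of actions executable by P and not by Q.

c

LTS(P): 5 reachable states
  m0 = c.(b.a.0 + a.0 | (0 | 0)) has moves -c-> m1
  m1 = b.a.0 + a.0 | (0 | 0) has moves -a-> m2, -b-> m3
  m2 = 0 | (0 | 0) has moves ∅
  m3 = a.0 has moves -a-> m4
  m4 = 0 has moves ∅
LTS(Q): 4 reachable states
  n0 = b.a.0 + a.0 | (0 | 0) has moves -a-> n1, -b-> n2
  n1 = 0 | (0 | 0) has moves ∅
  n2 = a.0 has moves -a-> n3
  n3 = 0 has moves ∅
Run σ = ⟨c⟩ on P: start {m0}
  [1] c ⇒ {m1}
  P completes σ.
Run σ = ⟨c⟩ on Q: start {n0}
  [1] c ⇒ no successor for Q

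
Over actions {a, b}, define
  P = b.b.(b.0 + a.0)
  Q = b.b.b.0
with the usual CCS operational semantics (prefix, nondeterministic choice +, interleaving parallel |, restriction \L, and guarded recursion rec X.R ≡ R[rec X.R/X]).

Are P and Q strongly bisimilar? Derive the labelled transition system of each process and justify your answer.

Reachable graph of P (4 states):
  m0 = b.b.(b.0 + a.0) | ··b··> m1
  m1 = b.(b.0 + a.0) | ··b··> m2
  m2 = b.0 + a.0 | ··a··> m3, ··b··> m3
  m3 = 0 | (no moves)
Reachable graph of Q (4 states):
  n0 = b.b.b.0 | ··b··> n1
  n1 = b.b.0 | ··b··> n2
  n2 = b.0 | ··b··> n3
  n3 = 0 | (no moves)
Coarsest stable partition (strong bisimilarity classes):
  B0 = {m0}
  B1 = {m1}
  B2 = {m2}
  B3 = {m3, n3}
  B4 = {n0}
  B5 = {n1}
  B6 = {n2}
m0 ∈ B0, n0 ∈ B4 → different blocks

NO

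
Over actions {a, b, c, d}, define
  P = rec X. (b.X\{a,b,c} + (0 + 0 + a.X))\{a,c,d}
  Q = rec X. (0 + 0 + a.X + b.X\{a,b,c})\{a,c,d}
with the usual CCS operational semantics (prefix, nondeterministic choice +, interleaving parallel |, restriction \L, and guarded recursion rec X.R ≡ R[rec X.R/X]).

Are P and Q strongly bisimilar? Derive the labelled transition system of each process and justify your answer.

LTS(P): 2 reachable states
  p0 = rec X. (b.X\{a,b,c} + (0 + 0 + a.X))\{a,c,d} → —b→ p1
  p1 = (rec X. (b.X\{a,b,c} + (0 + 0 + a.X))\{a,c,d})\{a,b,c}\{a,c,d} → stopped
LTS(Q): 2 reachable states
  q0 = rec X. (0 + 0 + a.X + b.X\{a,b,c})\{a,c,d} → —b→ q1
  q1 = (rec X. (0 + 0 + a.X + b.X\{a,b,c})\{a,c,d})\{a,b,c}\{a,c,d} → stopped
Bisimilarity quotient blocks:
  B0 = {p0, q0}
  B1 = {p1, q1}
p0 ∈ B0, q0 ∈ B0 → same block

YES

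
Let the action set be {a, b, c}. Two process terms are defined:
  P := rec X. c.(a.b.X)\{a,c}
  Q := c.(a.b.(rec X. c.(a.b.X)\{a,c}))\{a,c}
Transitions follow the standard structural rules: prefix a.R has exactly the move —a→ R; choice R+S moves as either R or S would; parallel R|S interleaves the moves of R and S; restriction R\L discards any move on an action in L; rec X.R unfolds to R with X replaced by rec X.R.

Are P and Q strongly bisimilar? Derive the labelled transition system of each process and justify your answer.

Reachable graph of P (2 states):
  m0 = rec X. c.(a.b.X)\{a,c} → —c→ m1
  m1 = (a.b.(rec X. c.(a.b.X)\{a,c}))\{a,c} → (no moves)
Reachable graph of Q (2 states):
  n0 = c.(a.b.(rec X. c.(a.b.X)\{a,c}))\{a,c} → —c→ n1
  n1 = (a.b.(rec X. c.(a.b.X)\{a,c}))\{a,c} → (no moves)
Partition-refinement fixed point:
  B0 = {m0, n0}
  B1 = {m1, n1}
m0 ∈ B0, n0 ∈ B0 → same block

bisimilar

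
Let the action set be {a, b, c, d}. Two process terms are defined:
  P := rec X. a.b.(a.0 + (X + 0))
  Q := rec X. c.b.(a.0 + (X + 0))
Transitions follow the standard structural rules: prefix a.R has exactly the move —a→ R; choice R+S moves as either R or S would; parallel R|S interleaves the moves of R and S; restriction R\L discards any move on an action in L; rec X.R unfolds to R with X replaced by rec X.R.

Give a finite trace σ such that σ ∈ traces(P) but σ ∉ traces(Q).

a

P's transition system — 4 states:
  u0 = rec X. a.b.(a.0 + (X + 0)) ⊢ =a=> u1
  u1 = b.(a.0 + ((rec X. a.b.(a.0 + (X + 0))) + 0)) ⊢ =b=> u2
  u2 = a.0 + ((rec X. a.b.(a.0 + (X + 0))) + 0) ⊢ =a=> u1, =a=> u3
  u3 = 0 ⊢ deadlocked
Q's transition system — 4 states:
  v0 = rec X. c.b.(a.0 + (X + 0)) ⊢ =c=> v1
  v1 = b.(a.0 + ((rec X. c.b.(a.0 + (X + 0))) + 0)) ⊢ =b=> v2
  v2 = a.0 + ((rec X. c.b.(a.0 + (X + 0))) + 0) ⊢ =a=> v3, =c=> v1
  v3 = 0 ⊢ deadlocked
Executing a from P (initial set {u0}):
  [1] a ⇒ {u1}
  P completes σ.
Executing a from Q (initial set {v0}):
  [1] a ⇒ no successor for Q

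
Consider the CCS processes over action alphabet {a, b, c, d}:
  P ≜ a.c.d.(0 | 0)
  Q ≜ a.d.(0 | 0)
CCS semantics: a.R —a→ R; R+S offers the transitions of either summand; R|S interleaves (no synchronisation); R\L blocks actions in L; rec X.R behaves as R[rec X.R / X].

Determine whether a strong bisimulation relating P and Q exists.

Reachable graph of P (4 states):
  p0 = a.c.d.(0 | 0) :: ··a··> p1
  p1 = c.d.(0 | 0) :: ··c··> p2
  p2 = d.(0 | 0) :: ··d··> p3
  p3 = 0 | 0 :: ·
Reachable graph of Q (3 states):
  q0 = a.d.(0 | 0) :: ··a··> q1
  q1 = d.(0 | 0) :: ··d··> q2
  q2 = 0 | 0 :: ·
Coarsest stable partition (strong bisimilarity classes):
  B0 = {p0}
  B1 = {p1}
  B2 = {p2, q1}
  B3 = {p3, q2}
  B4 = {q0}
p0 ∈ B0, q0 ∈ B4 → different blocks

not bisimilar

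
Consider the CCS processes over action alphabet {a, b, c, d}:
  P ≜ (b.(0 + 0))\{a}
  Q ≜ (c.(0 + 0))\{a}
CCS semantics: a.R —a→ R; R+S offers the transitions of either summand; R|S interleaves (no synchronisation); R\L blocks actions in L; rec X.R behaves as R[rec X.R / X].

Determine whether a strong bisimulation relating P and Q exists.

LTS(P): 2 reachable states
  m0 = (b.(0 + 0))\{a} → --b--▸ m1
  m1 = (0 + 0)\{a} → ∅
LTS(Q): 2 reachable states
  n0 = (c.(0 + 0))\{a} → --c--▸ n1
  n1 = (0 + 0)\{a} → ∅
Coarsest stable partition (strong bisimilarity classes):
  B0 = {m0}
  B1 = {m1, n1}
  B2 = {n0}
m0 ∈ B0, n0 ∈ B2 → different blocks

NO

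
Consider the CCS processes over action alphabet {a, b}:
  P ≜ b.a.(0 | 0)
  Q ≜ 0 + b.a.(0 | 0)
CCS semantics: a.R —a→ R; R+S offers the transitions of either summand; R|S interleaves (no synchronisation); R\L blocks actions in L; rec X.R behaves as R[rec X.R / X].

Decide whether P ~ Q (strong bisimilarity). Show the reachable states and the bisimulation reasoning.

P's transition system — 3 states:
  p0 = b.a.(0 | 0) → =b=> p1
  p1 = a.(0 | 0) → =a=> p2
  p2 = 0 | 0 → ∅
Q's transition system — 3 states:
  q0 = 0 + b.a.(0 | 0) → =b=> q1
  q1 = a.(0 | 0) → =a=> q2
  q2 = 0 | 0 → ∅
Coarsest stable partition (strong bisimilarity classes):
  B0 = {p0, q0}
  B1 = {p1, q1}
  B2 = {p2, q2}
p0 ∈ B0, q0 ∈ B0 → same block

YES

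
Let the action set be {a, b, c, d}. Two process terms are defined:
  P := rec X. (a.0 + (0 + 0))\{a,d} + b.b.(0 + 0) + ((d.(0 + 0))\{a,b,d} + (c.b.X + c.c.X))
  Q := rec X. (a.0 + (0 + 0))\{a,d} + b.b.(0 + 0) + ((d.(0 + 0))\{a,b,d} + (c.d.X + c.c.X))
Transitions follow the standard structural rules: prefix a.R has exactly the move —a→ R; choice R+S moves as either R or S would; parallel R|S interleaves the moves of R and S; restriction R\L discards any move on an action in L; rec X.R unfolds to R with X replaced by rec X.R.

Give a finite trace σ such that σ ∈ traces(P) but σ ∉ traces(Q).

Reachable graph of P (5 states):
  m0 = rec X. (a.0 + (0 + 0))\{a,d} + b.b.(0 + 0) + ((d.(0 + 0))\{a,b,d} + (c.b.X + c.c.X)) ⊢ -b-> m1, -c-> m2, -c-> m3
  m1 = b.(0 + 0) ⊢ -b-> m4
  m2 = b.(rec X. (a.0 + (0 + 0))\{a,d} + b.b.(0 + 0) + ((d.(0 + 0))\{a,b,d} + (c.b.X + c.c.X))) ⊢ -b-> m0
  m3 = c.(rec X. (a.0 + (0 + 0))\{a,d} + b.b.(0 + 0) + ((d.(0 + 0))\{a,b,d} + (c.b.X + c.c.X))) ⊢ -c-> m0
  m4 = 0 + 0 ⊢ stopped
Reachable graph of Q (5 states):
  n0 = rec X. (a.0 + (0 + 0))\{a,d} + b.b.(0 + 0) + ((d.(0 + 0))\{a,b,d} + (c.d.X + c.c.X)) ⊢ -b-> n1, -c-> n2, -c-> n3
  n1 = b.(0 + 0) ⊢ -b-> n4
  n2 = c.(rec X. (a.0 + (0 + 0))\{a,d} + b.b.(0 + 0) + ((d.(0 + 0))\{a,b,d} + (c.d.X + c.c.X))) ⊢ -c-> n0
  n3 = d.(rec X. (a.0 + (0 + 0))\{a,d} + b.b.(0 + 0) + ((d.(0 + 0))\{a,b,d} + (c.d.X + c.c.X))) ⊢ -d-> n0
  n4 = 0 + 0 ⊢ stopped
Executing cb from P (initial set {m0}):
  [1] c ⇒ {m2, m3}
  [2] b ⇒ {m0}
  — P admits the full trace.
Executing cb from Q (initial set {n0}):
  [1] c ⇒ {n2, n3}
  [2] b ⇒ no successor for Q

cb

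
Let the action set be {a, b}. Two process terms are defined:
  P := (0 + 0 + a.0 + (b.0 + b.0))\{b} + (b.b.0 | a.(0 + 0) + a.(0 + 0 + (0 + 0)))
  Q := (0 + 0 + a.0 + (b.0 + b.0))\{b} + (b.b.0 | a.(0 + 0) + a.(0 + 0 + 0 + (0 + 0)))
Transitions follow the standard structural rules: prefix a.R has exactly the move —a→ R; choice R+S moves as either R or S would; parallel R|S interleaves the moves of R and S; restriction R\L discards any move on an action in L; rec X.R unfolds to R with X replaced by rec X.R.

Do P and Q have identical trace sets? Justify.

traces(P) = traces(Q)

P's transition system — 8 states:
  m0 = (0 + 0 + a.0 + (b.0 + b.0))\{b} + (b.b.0 | a.(0 + 0) + a.(0 + 0 + (0 + 0))) :: -a-> m1, -a-> m2, -a-> m3, -b-> m4
  m1 = 0 + 0 + (0 + 0) :: stopped
  m2 = 0\{b} :: stopped
  m3 = b.b.0 | (0 + 0) :: -b-> m5
  m4 = b.0 | a.(0 + 0) :: -a-> m5, -b-> m6
  m5 = b.0 | (0 + 0) :: -b-> m7
  m6 = 0 | a.(0 + 0) :: -a-> m7
  m7 = 0 | (0 + 0) :: stopped
Q's transition system — 8 states:
  n0 = (0 + 0 + a.0 + (b.0 + b.0))\{b} + (b.b.0 | a.(0 + 0) + a.(0 + 0 + 0 + (0 + 0))) :: -a-> n1, -a-> n2, -a-> n3, -b-> n4
  n1 = 0 + 0 + 0 + (0 + 0) :: stopped
  n2 = 0\{b} :: stopped
  n3 = b.b.0 | (0 + 0) :: -b-> n5
  n4 = b.0 | a.(0 + 0) :: -a-> n5, -b-> n6
  n5 = b.0 | (0 + 0) :: -b-> n7
  n6 = 0 | a.(0 + 0) :: -a-> n7
  n7 = 0 | (0 + 0) :: stopped
Bisimilarity quotient blocks:
  B0 = {m0, n0}
  B1 = {m4, n4}
  B2 = {m5, n5}
  B3 = {m1, m2, m7, n1, n2, n7}
  B4 = {m6, n6}
  B5 = {m3, n3}
m0 ∈ B0, n0 ∈ B0 → same block
Bisimilar ⇒ trace-equivalent.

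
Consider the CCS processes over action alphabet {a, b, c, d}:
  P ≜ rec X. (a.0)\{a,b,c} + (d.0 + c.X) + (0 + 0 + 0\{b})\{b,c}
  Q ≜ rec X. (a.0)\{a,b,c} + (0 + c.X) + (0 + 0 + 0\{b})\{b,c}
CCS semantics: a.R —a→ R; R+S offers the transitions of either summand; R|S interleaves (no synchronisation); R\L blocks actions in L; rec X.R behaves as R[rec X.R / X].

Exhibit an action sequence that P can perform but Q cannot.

d

P's transition system — 2 states:
  u0 = rec X. (a.0)\{a,b,c} + (d.0 + c.X) + (0 + 0 + 0\{b})\{b,c} :: -c-> u0, -d-> u1
  u1 = 0 :: stopped
Q's transition system — 1 states:
  v0 = rec X. (a.0)\{a,b,c} + (0 + c.X) + (0 + 0 + 0\{b})\{b,c} :: -c-> v0
Run σ = ⟨d⟩ on P: start {u0}
  [1] d ⇒ {u1}
  ✓ P
Run σ = ⟨d⟩ on Q: start {v0}
  [1] d ⇒ ∅ (Q stuck)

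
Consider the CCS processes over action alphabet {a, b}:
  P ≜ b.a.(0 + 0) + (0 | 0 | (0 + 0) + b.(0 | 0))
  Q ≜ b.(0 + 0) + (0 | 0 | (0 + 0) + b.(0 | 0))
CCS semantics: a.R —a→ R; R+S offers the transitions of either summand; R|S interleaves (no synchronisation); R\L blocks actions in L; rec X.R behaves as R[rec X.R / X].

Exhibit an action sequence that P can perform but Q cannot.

ba

P's transition system — 4 states:
  m0 = b.a.(0 + 0) + (0 | 0 | (0 + 0) + b.(0 | 0)) :: =b=> m1, =b=> m2
  m1 = 0 | 0 :: ·
  m2 = a.(0 + 0) :: =a=> m3
  m3 = 0 + 0 :: ·
Q's transition system — 3 states:
  n0 = b.(0 + 0) + (0 | 0 | (0 + 0) + b.(0 | 0)) :: =b=> n1, =b=> n2
  n1 = 0 + 0 :: ·
  n2 = 0 | 0 :: ·
Trace ⟨ba⟩ through P, begin at {m0}:
  step 1 (b): {m1, m2}
  step 2 (a): {m3}
  — P admits the full trace.
Trace ⟨ba⟩ through Q, begin at {n0}:
  step 1 (b): {n1, n2}
  step 2 (a): ∅  — Q cannot continue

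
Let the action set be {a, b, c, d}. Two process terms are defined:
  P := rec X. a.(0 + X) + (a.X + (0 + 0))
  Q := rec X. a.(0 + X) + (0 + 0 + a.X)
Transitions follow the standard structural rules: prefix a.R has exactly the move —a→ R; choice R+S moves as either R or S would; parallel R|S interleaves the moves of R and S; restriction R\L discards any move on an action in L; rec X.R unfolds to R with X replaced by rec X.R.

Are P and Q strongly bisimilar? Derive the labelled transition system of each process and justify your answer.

P's transition system — 2 states:
  p0 = rec X. a.(0 + X) + (a.X + (0 + 0)) ⊢ ··a··> p0, ··a··> p1
  p1 = 0 + (rec X. a.(0 + X) + (a.X + (0 + 0))) ⊢ ··a··> p0, ··a··> p1
Q's transition system — 2 states:
  q0 = rec X. a.(0 + X) + (0 + 0 + a.X) ⊢ ··a··> q0, ··a··> q1
  q1 = 0 + (rec X. a.(0 + X) + (0 + 0 + a.X)) ⊢ ··a··> q0, ··a··> q1
Partition-refinement fixed point:
  B0 = {p0, p1, q0, q1}
p0 ∈ B0, q0 ∈ B0 → same block

P ~ Q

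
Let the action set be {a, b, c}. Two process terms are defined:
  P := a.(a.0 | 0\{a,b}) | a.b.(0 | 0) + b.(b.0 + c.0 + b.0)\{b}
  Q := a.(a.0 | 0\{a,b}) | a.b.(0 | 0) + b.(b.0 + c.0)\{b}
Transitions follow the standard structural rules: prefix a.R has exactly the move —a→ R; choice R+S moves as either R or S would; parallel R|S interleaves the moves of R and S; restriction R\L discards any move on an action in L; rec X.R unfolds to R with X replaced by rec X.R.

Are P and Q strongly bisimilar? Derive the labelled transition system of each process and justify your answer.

bisimilar

LTS(P): 11 reachable states
  m0 = a.(a.0 | 0\{a,b}) | a.b.(0 | 0) + b.(b.0 + c.0 + b.0)\{b} has moves -a-> m1, -a-> m2, -b-> m3
  m1 = a.(a.0 | 0\{a,b}) | b.(0 | 0) has moves -a-> m4, -b-> m5
  m2 = a.0 | 0\{a,b} | a.b.(0 | 0) has moves -a-> m4, -a-> m6
  m3 = (b.0 + c.0 + b.0)\{b} has moves -c-> m7
  m4 = a.0 | 0\{a,b} | b.(0 | 0) has moves -a-> m8, -b-> m9
  m5 = a.(a.0 | 0\{a,b}) | (0 | 0) has moves -a-> m9
  m6 = 0 | 0\{a,b} | a.b.(0 | 0) has moves -a-> m8
  m7 = 0\{b} has moves stopped
  m8 = 0 | 0\{a,b} | b.(0 | 0) has moves -b-> m10
  m9 = a.0 | 0\{a,b} | (0 | 0) has moves -a-> m10
  m10 = 0 | 0\{a,b} | (0 | 0) has moves stopped
LTS(Q): 11 reachable states
  n0 = a.(a.0 | 0\{a,b}) | a.b.(0 | 0) + b.(b.0 + c.0)\{b} has moves -a-> n1, -a-> n2, -b-> n3
  n1 = a.(a.0 | 0\{a,b}) | b.(0 | 0) has moves -a-> n4, -b-> n5
  n2 = a.0 | 0\{a,b} | a.b.(0 | 0) has moves -a-> n4, -a-> n6
  n3 = (b.0 + c.0)\{b} has moves -c-> n7
  n4 = a.0 | 0\{a,b} | b.(0 | 0) has moves -a-> n8, -b-> n9
  n5 = a.(a.0 | 0\{a,b}) | (0 | 0) has moves -a-> n9
  n6 = 0 | 0\{a,b} | a.b.(0 | 0) has moves -a-> n8
  n7 = 0\{b} has moves stopped
  n8 = 0 | 0\{a,b} | b.(0 | 0) has moves -b-> n10
  n9 = a.0 | 0\{a,b} | (0 | 0) has moves -a-> n10
  n10 = 0 | 0\{a,b} | (0 | 0) has moves stopped
Coarsest stable partition (strong bisimilarity classes):
  B0 = {m0, n0}
  B1 = {m3, n3}
  B2 = {m10, m7, n10, n7}
  B3 = {m1, n1}
  B4 = {m5, n5}
  B5 = {m9, n9}
  B6 = {m4, n4}
  B7 = {m8, n8}
  B8 = {m2, n2}
  B9 = {m6, n6}
m0 ∈ B0, n0 ∈ B0 → same block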